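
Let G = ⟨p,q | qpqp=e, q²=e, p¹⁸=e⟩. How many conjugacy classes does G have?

The conjugacy classes (representative and size) are:
  [e] (size 1), [p] (size 2), [p²] (size 2), [p³] (size 2), [p¹⁴] (size 2), [p⁵] (size 2), [p¹²] (size 2), [p⁷] (size 2), [p¹⁰] (size 2), [p⁹] (size 1), [p¹⁰q] (size 9), [pq] (size 9).
Class equation: 1 + 2 + 2 + 2 + 2 + 2 + 2 + 2 + 2 + 1 + 9 + 9 = 36 = |G|. So G has 12 conjugacy classes.

Answer: 12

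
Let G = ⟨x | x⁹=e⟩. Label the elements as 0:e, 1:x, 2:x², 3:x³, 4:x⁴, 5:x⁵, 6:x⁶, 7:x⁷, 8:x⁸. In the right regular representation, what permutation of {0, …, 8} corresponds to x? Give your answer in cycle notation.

(0 1 2 3 4 5 6 7 8)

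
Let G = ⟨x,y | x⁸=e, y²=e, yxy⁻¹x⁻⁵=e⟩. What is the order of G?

Enumerate words in the generators, reducing via the relations: the distinct elements are
  {e, x, y, xy, x², x³, x⁴, x⁵, x⁶, x⁷, x²y, x³y, x⁴y, x⁵y, x⁶y, x⁷y}.
No further products give new elements, so |G| = 16.

Answer: 16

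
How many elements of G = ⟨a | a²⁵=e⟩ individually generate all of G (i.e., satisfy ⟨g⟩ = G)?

G is cyclic of order 25. An element generates G iff its order is 25, and a cyclic group of order 25 has exactly φ(25) = 20 such elements.

Answer: 20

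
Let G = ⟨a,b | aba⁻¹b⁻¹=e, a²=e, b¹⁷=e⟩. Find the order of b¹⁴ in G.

Compute successive powers until reaching e:
  (b¹⁴)¹ = b¹⁴, (b¹⁴)² = b¹¹, (b¹⁴)³ = b⁸, (b¹⁴)⁴ = b⁵, (b¹⁴)⁵ = b², (b¹⁴)⁶ = b¹⁶, (b¹⁴)⁷ = b¹³, (b¹⁴)⁸ = b¹⁰, (b¹⁴)⁹ = b⁷, (b¹⁴)¹⁰ = b⁴, (b¹⁴)¹¹ = b, (b¹⁴)¹² = b¹⁵, (b¹⁴)¹³ = b¹², (b¹⁴)¹⁴ = b⁹, (b¹⁴)¹⁵ = b⁶, (b¹⁴)¹⁶ = b³, (b¹⁴)¹⁷ = e.
The smallest positive k with (b¹⁴)ᵏ = e is 17.

Answer: 17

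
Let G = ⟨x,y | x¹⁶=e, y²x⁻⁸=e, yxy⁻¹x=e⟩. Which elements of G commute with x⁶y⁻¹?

⟨x⁶y⁻¹⟩ ⊆ C_G(x⁶y⁻¹) since powers of x⁶y⁻¹ commute with x⁶y⁻¹; so |C_G(x⁶y⁻¹)| ≥ |⟨x⁶y⁻¹⟩| = 4.
By orbit–stabilizer, |C_G(x⁶y⁻¹)| = |G| / |conj. class of x⁶y⁻¹| = 32 / 8 = 4.
The 4 elements commuting with x⁶y⁻¹ are {e, x⁸, x⁶y, x⁶y⁻¹}.

Answer: {e, x⁸, x⁶y, x⁶y⁻¹}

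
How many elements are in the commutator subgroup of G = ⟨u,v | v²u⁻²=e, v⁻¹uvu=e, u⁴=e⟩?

G' = [G, G] is generated by all commutators. The generator-pair commutators are: [u, v] = u².
The subgroup they normally generate is {e, u²}, of order 2.
Check: |G/G'| = 8/2 = 4 is the order of the abelianisation.

Answer: 2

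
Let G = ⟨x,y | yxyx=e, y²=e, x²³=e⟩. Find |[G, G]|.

G' = [G, G] is generated by all commutators. The generator-pair commutators are: [x, y] = x².
The subgroup they normally generate is {e, x, x², x³, x⁴, x⁵, x⁶, x⁷, x⁸, x⁹, x¹⁰, x¹¹, x¹², x¹³, x¹⁴, x¹⁵, x¹⁶, x¹⁷, x¹⁸, x¹⁹, x²⁰, x²¹, x²²}, of order 23.
Check: |G/G'| = 46/23 = 2 is the order of the abelianisation.

Answer: 23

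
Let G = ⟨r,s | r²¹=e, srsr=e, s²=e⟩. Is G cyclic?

Every cyclic group is abelian. But r·s = rs while s·r = r²⁰s, so r·s ≠ s·r and G is not abelian. Hence G is not cyclic.

Answer: No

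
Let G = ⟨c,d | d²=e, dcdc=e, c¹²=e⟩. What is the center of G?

An element z ∈ Z(G) iff z commutes with every generator.
For example c⁶ is central: (c⁶)·c = c⁷ = c·(c⁶); (c⁶)·d = c⁶d = d·(c⁶).
Whereas c ∉ Z(G) since c·d = cd ≠ c¹¹d = d·c.
Checking each of the 24 elements this way gives Z(G) = {e, c⁶}, of order 2.

Answer: {e, c⁶}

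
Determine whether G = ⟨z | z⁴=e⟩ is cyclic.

|G| = 4. The element z has order 4 (its powers give 4 distinct elements), so ⟨z⟩ = G and G is cyclic.

Answer: Yes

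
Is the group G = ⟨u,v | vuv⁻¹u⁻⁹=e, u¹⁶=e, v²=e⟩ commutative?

u·v = uv but v·u = u⁹v, so u·v ≠ v·u and G is not abelian.

Answer: No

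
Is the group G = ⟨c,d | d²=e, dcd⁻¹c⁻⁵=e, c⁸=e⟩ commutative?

c·d = cd but d·c = c⁵d, so c·d ≠ d·c and G is not abelian.

Answer: No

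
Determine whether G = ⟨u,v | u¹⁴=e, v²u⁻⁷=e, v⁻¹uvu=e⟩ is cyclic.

Every cyclic group is abelian. But u·v = uv while v·u = u⁶v⁻¹, so u·v ≠ v·u and G is not abelian. Hence G is not cyclic.

Answer: No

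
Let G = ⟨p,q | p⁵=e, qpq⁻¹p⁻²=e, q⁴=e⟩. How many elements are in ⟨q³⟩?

|⟨q³⟩| equals the order of q³. Compute successive powers until reaching e:
  (q³)¹ = q³, (q³)² = q², (q³)³ = q, (q³)⁴ = e.
The smallest positive k with (q³)ᵏ = e is 4, so |⟨q³⟩| = 4.

Answer: 4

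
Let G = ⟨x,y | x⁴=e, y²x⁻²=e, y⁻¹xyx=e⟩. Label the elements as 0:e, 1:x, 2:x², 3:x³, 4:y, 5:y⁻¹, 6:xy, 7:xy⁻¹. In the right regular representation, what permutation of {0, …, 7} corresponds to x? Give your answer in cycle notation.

(0 1 2 3)(4 7 5 6)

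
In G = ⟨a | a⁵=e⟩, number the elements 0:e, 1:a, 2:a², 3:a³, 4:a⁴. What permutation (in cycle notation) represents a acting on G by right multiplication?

(0 1 2 3 4)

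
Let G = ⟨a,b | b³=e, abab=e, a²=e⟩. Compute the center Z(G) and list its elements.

An element z ∈ Z(G) iff z commutes with every generator.
For example e is central: e·a = a = a·e; e·b = b = b·e.
Whereas a ∉ Z(G) since a·b = ab ≠ ab² = b·a.
Checking each of the 6 elements this way gives Z(G) = {e}, of order 1.

Answer: {e}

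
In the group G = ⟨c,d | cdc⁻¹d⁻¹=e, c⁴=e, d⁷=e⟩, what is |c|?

Compute successive powers until reaching e:
  c¹ = c, c² = c², c³ = c³, c⁴ = e.
The smallest positive k with cᵏ = e is 4.

Answer: 4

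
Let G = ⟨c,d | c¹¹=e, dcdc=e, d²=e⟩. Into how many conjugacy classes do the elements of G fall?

The conjugacy classes (representative and size) are:
  [e] (size 1), [c¹⁰] (size 2), [c²] (size 2), [c³] (size 2), [c⁷] (size 2), [c⁶] (size 2), [c²d] (size 11).
Class equation: 1 + 2 + 2 + 2 + 2 + 2 + 11 = 22 = |G|. So G has 7 conjugacy classes.

Answer: 7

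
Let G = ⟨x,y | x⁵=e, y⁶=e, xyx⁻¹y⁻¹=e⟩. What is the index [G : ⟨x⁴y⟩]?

First find ord(x⁴y) by computing successive powers:
  (x⁴y)¹ = x⁴y, (x⁴y)² = x³y², (x⁴y)³ = x²y³, (x⁴y)⁴ = xy⁴, (x⁴y)⁵ = y⁵, (x⁴y)⁶ = x⁴, (x⁴y)⁷ = x³y, (x⁴y)⁸ = x²y², (x⁴y)⁹ = xy³, (x⁴y)¹⁰ = y⁴, (x⁴y)¹¹ = x⁴y⁵, (x⁴y)¹² = x³, (x⁴y)¹³ = x²y, (x⁴y)¹⁴ = xy², (x⁴y)¹⁵ = y³, (x⁴y)¹⁶ = x⁴y⁴, (x⁴y)¹⁷ = x³y⁵, (x⁴y)¹⁸ = x², (x⁴y)¹⁹ = xy, (x⁴y)²⁰ = y², (x⁴y)²¹ = x⁴y³, (x⁴y)²² = x³y⁴, (x⁴y)²³ = x²y⁵, (x⁴y)²⁴ = x, (x⁴y)²⁵ = y, (x⁴y)²⁶ = x⁴y², (x⁴y)²⁷ = x³y³, (x⁴y)²⁸ = x²y⁴, (x⁴y)²⁹ = xy⁵, (x⁴y)³⁰ = e.
So |⟨x⁴y⟩| = ord(x⁴y) = 30. With |G| = 30, by Lagrange [G : ⟨x⁴y⟩] = 30/30 = 1.

Answer: 1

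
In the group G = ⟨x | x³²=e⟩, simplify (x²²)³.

Compute successive powers of (x²²), reducing at each step:
  (x²²)²: (x²²) · x²² = x¹²
  (x²²)³: (x¹²) · x²² = x²

Answer: x²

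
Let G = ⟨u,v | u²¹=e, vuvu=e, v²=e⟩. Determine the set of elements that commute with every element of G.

An element z ∈ Z(G) iff z commutes with every generator.
For example e is central: e·u = u = u·e; e·v = v = v·e.
Whereas u ∉ Z(G) since u·v = uv ≠ u²⁰v = v·u.
Checking each of the 42 elements this way gives Z(G) = {e}, of order 1.

Answer: {e}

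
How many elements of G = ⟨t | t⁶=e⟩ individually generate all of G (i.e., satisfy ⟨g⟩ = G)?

G is cyclic of order 6. An element generates G iff its order is 6, and a cyclic group of order 6 has exactly φ(6) = 2 such elements.

Answer: 2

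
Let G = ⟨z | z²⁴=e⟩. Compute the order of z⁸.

Compute successive powers until reaching e:
  (z⁸)¹ = z⁸, (z⁸)² = z¹⁶, (z⁸)³ = e.
The smallest positive k with (z⁸)ᵏ = e is 3.

Answer: 3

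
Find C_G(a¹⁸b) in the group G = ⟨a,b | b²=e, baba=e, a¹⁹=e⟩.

⟨a¹⁸b⟩ ⊆ C_G(a¹⁸b) since powers of a¹⁸b commute with a¹⁸b; so |C_G(a¹⁸b)| ≥ |⟨a¹⁸b⟩| = 2.
By orbit–stabilizer, |C_G(a¹⁸b)| = |G| / |conj. class of a¹⁸b| = 38 / 19 = 2.
The 2 elements commuting with a¹⁸b are {e, a¹⁸b}.

Answer: {e, a¹⁸b}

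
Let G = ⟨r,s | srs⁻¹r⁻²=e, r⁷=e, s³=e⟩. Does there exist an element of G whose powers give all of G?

Every cyclic group is abelian. But r·s = rs while s·r = r²s, so r·s ≠ s·r and G is not abelian. Hence G is not cyclic.

Answer: No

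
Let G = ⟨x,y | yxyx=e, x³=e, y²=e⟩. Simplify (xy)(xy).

Compute (xy) · (xy) by multiplying left to right and reducing via the relations at each step:
  (xy) · x = y
  y · y = e

Answer: e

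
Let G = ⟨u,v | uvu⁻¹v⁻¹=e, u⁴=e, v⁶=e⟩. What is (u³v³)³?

Compute successive powers of (u³v³), reducing at each step:
  (u³v³)²: (u³v³) · u³ = u²v³;   (u²v³) · v³ = u²
  (u³v³)³: (u²) · u³ = u;   u · v³ = uv³

Answer: uv³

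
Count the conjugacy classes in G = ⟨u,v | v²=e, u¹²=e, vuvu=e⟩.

The conjugacy classes (representative and size) are:
  [e] (size 1), [u¹¹] (size 2), [u²] (size 2), [u⁹] (size 2), [u⁴] (size 2), [u⁵] (size 2), [u⁶] (size 1), [v] (size 6), [uv] (size 6).
Class equation: 1 + 2 + 2 + 2 + 2 + 2 + 1 + 6 + 6 = 24 = |G|. So G has 9 conjugacy classes.

Answer: 9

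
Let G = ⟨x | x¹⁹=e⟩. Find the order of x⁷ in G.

Compute successive powers until reaching e:
  (x⁷)¹ = x⁷, (x⁷)² = x¹⁴, (x⁷)³ = x², (x⁷)⁴ = x⁹, (x⁷)⁵ = x¹⁶, (x⁷)⁶ = x⁴, (x⁷)⁷ = x¹¹, (x⁷)⁸ = x¹⁸, (x⁷)⁹ = x⁶, (x⁷)¹⁰ = x¹³, (x⁷)¹¹ = x, (x⁷)¹² = x⁸, (x⁷)¹³ = x¹⁵, (x⁷)¹⁴ = x³, (x⁷)¹⁵ = x¹⁰, (x⁷)¹⁶ = x¹⁷, (x⁷)¹⁷ = x⁵, (x⁷)¹⁸ = x¹², (x⁷)¹⁹ = e.
The smallest positive k with (x⁷)ᵏ = e is 19.

Answer: 19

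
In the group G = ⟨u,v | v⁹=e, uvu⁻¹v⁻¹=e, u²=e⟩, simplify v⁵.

Compute successive powers of v, reducing at each step:
  v²: v · v = v²
  v³: (v²) · v = v³
  v⁴: (v³) · v = v⁴
  v⁵: (v⁴) · v = v⁵

Answer: v⁵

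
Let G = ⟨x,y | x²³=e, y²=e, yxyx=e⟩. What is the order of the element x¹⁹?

Compute successive powers until reaching e:
  (x¹⁹)¹ = x¹⁹, (x¹⁹)² = x¹⁵, (x¹⁹)³ = x¹¹, (x¹⁹)⁴ = x⁷, (x¹⁹)⁵ = x³, (x¹⁹)⁶ = x²², (x¹⁹)⁷ = x¹⁸, (x¹⁹)⁸ = x¹⁴, (x¹⁹)⁹ = x¹⁰, (x¹⁹)¹⁰ = x⁶, (x¹⁹)¹¹ = x², (x¹⁹)¹² = x²¹, (x¹⁹)¹³ = x¹⁷, (x¹⁹)¹⁴ = x¹³, (x¹⁹)¹⁵ = x⁹, (x¹⁹)¹⁶ = x⁵, (x¹⁹)¹⁷ = x, (x¹⁹)¹⁸ = x²⁰, (x¹⁹)¹⁹ = x¹⁶, (x¹⁹)²⁰ = x¹², (x¹⁹)²¹ = x⁸, (x¹⁹)²² = x⁴, (x¹⁹)²³ = e.
The smallest positive k with (x¹⁹)ᵏ = e is 23.

Answer: 23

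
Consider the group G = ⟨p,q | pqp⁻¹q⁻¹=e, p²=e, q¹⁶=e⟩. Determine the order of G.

Enumerate words in the generators, reducing via the relations: the distinct elements are
  {e, p, q, pq, q², q³, q⁴, q⁵, q⁶, q⁷, q⁸, q⁹, pq², pq³, pq⁴, pq⁵, pq⁶, pq⁷, pq⁸, pq⁹, q¹², q¹³, q¹¹, q¹⁰, q¹⁴, q¹⁵, pq¹², pq¹³, pq¹¹, pq¹⁰, pq¹⁴, pq¹⁵}.
No further products give new elements, so |G| = 32.

Answer: 32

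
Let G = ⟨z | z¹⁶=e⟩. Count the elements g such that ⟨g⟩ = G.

G is cyclic of order 16. An element generates G iff its order is 16, and a cyclic group of order 16 has exactly φ(16) = 8 such elements.

Answer: 8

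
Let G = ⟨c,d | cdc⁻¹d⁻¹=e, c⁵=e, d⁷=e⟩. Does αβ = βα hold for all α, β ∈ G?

Each pair of generators commutes: c·d = cd = d·c. Since the generators pairwise commute, every element of G commutes with every other, so G is abelian.

Answer: Yes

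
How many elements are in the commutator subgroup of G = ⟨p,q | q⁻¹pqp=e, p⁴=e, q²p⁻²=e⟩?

G' = [G, G] is generated by all commutators. The generator-pair commutators are: [p, q] = p².
The subgroup they normally generate is {e, p²}, of order 2.
Check: |G/G'| = 8/2 = 4 is the order of the abelianisation.

Answer: 2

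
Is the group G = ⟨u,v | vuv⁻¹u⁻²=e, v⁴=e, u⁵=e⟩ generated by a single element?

Every cyclic group is abelian. But u·v = uv while v·u = u²v, so u·v ≠ v·u and G is not abelian. Hence G is not cyclic.

Answer: No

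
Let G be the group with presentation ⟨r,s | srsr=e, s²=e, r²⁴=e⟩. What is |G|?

Enumerate words in the generators, reducing via the relations: the distinct elements are
  {e, r, s, rs, r², r³, r⁴, r⁵, r⁶, r⁷, r⁸, r⁹, r²s, r²², r²³, r²¹, r²⁰, r³s, r¹², r¹³, r¹¹, r¹⁰, r¹⁴, r¹⁵, r¹⁶, r¹⁷, r¹⁸, r¹⁹, r⁴s, r⁵s, r⁶s, r⁷s, r⁸s, r⁹s, r²²s, r²³s, r²¹s, r²⁰s, r¹²s, r¹³s, r¹¹s, r¹⁰s, r¹⁴s, r¹⁵s, r¹⁶s, r¹⁷s, r¹⁸s, r¹⁹s}.
No further products give new elements, so |G| = 48.

Answer: 48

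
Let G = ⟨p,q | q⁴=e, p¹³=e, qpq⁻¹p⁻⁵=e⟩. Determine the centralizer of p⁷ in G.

⟨p⁷⟩ ⊆ C_G(p⁷) since powers of p⁷ commute with p⁷; so |C_G(p⁷)| ≥ |⟨p⁷⟩| = 13.
By orbit–stabilizer, |C_G(p⁷)| = |G| / |conj. class of p⁷| = 52 / 4 = 13.
The 13 elements commuting with p⁷ are {e, p, p², p³, p⁴, p⁵, p⁶, p⁷, p⁸, p⁹, p¹⁰, p¹¹, p¹²}.

Answer: {e, p, p², p³, p⁴, p⁵, p⁶, p⁷, p⁸, p⁹, p¹⁰, p¹¹, p¹²}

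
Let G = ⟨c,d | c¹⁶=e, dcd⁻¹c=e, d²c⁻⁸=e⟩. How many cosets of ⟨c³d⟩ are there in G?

First find ord(c³d) by computing successive powers:
  (c³d)¹ = c³d, (c³d)² = c⁸, (c³d)³ = c³d⁻¹, (c³d)⁴ = e.
So |⟨c³d⟩| = ord(c³d) = 4. With |G| = 32, by Lagrange [G : ⟨c³d⟩] = 32/4 = 8.

Answer: 8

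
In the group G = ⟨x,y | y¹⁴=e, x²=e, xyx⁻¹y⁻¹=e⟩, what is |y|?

Compute successive powers until reaching e:
  y¹ = y, y² = y², y³ = y³, y⁴ = y⁴, y⁵ = y⁵, y⁶ = y⁶, y⁷ = y⁷, y⁸ = y⁸, y⁹ = y⁹, y¹⁰ = y¹⁰, y¹¹ = y¹¹, y¹² = y¹², y¹³ = y¹³, y¹⁴ = e.
The smallest positive k with yᵏ = e is 14.

Answer: 14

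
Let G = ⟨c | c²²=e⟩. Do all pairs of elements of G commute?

G has a single generator, so G is cyclic and hence abelian.

Answer: Yes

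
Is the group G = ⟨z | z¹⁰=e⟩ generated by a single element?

|G| = 10. The element z has order 10 (its powers give 10 distinct elements), so ⟨z⟩ = G and G is cyclic.

Answer: Yes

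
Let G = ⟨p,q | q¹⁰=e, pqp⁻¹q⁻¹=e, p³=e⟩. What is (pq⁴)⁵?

Compute successive powers of (pq⁴), reducing at each step:
  (pq⁴)²: (pq⁴) · p = p²q⁴;   (p²q⁴) · q⁴ = p²q⁸
  (pq⁴)³: (p²q⁸) · p = q⁸;   (q⁸) · q⁴ = q²
  (pq⁴)⁴: (q²) · p = pq²;   (pq²) · q⁴ = pq⁶
  (pq⁴)⁵: (pq⁶) · p = p²q⁶;   (p²q⁶) · q⁴ = p²

Answer: p²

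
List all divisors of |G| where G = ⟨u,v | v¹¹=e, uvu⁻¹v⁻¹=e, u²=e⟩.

|G| = 22 = 2 · 11. By Lagrange's theorem the order of any subgroup divides 22; the divisors of 22 are 1, 2, 11, 22.

Answer: 1, 2, 11, 22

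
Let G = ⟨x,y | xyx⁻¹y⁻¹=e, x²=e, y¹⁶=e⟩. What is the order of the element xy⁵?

Compute successive powers until reaching e:
  (xy⁵)¹ = xy⁵, (xy⁵)² = y¹⁰, (xy⁵)³ = xy¹⁵, (xy⁵)⁴ = y⁴, (xy⁵)⁵ = xy⁹, (xy⁵)⁶ = y¹⁴, (xy⁵)⁷ = xy³, (xy⁵)⁸ = y⁸, (xy⁵)⁹ = xy¹³, (xy⁵)¹⁰ = y², (xy⁵)¹¹ = xy⁷, (xy⁵)¹² = y¹², (xy⁵)¹³ = xy, (xy⁵)¹⁴ = y⁶, (xy⁵)¹⁵ = xy¹¹, (xy⁵)¹⁶ = e.
The smallest positive k with (xy⁵)ᵏ = e is 16.

Answer: 16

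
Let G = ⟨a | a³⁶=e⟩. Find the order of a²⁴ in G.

Compute successive powers until reaching e:
  (a²⁴)¹ = a²⁴, (a²⁴)² = a¹², (a²⁴)³ = e.
The smallest positive k with (a²⁴)ᵏ = e is 3.

Answer: 3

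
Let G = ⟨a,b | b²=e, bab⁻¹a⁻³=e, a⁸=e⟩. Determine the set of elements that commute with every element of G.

An element z ∈ Z(G) iff z commutes with every generator.
For example a⁴ is central: (a⁴)·a = a⁵ = a·(a⁴); (a⁴)·b = a⁴b = b·(a⁴).
Whereas a ∉ Z(G) since a·b = ab ≠ a³b = b·a.
Checking each of the 16 elements this way gives Z(G) = {e, a⁴}, of order 2.

Answer: {e, a⁴}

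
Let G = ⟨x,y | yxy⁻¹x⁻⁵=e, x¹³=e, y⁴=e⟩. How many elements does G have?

Enumerate words in the generators, reducing via the relations: the distinct elements are
  {e, x, y, xy, x², x³, x⁴, x⁵, x⁶, x⁷, x⁸, x⁹, y², y³, xy², xy³, x²y, x³y, x¹², x¹¹, x¹⁰, x⁴y, x⁵y, x⁶y, x⁷y, x⁸y, x⁹y, x²y², x²y³, x³y², x³y³, x¹²y, x¹¹y, x¹⁰y, x⁴y², x⁴y³, x⁵y², x⁵y³, x⁶y², x⁶y³, x⁷y², x⁷y³, x⁸y², x⁸y³, x⁹y², x⁹y³, x¹²y², x¹²y³, x¹¹y², x¹¹y³, x¹⁰y², x¹⁰y³}.
No further products give new elements, so |G| = 52.

Answer: 52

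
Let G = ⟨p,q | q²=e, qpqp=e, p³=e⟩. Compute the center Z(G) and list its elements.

An element z ∈ Z(G) iff z commutes with every generator.
For example e is central: e·p = p = p·e; e·q = q = q·e.
Whereas p ∉ Z(G) since p·q = pq ≠ p²q = q·p.
Checking each of the 6 elements this way gives Z(G) = {e}, of order 1.

Answer: {e}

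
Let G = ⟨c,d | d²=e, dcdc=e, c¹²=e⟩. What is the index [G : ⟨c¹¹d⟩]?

First find ord(c¹¹d) by computing successive powers:
  (c¹¹d)¹ = c¹¹d, (c¹¹d)² = e.
So |⟨c¹¹d⟩| = ord(c¹¹d) = 2. With |G| = 24, by Lagrange [G : ⟨c¹¹d⟩] = 24/2 = 12.

Answer: 12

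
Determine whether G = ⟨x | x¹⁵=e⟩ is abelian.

G has a single generator, so G is cyclic and hence abelian.

Answer: Yes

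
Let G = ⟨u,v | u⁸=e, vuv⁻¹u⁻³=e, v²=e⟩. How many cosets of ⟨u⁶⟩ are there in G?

First find ord(u⁶) by computing successive powers:
  (u⁶)¹ = u⁶, (u⁶)² = u⁴, (u⁶)³ = u², (u⁶)⁴ = e.
So |⟨u⁶⟩| = ord(u⁶) = 4. With |G| = 16, by Lagrange [G : ⟨u⁶⟩] = 16/4 = 4.

Answer: 4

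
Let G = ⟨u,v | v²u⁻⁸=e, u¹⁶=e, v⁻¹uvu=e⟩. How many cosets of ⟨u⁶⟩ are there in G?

First find ord(u⁶) by computing successive powers:
  (u⁶)¹ = u⁶, (u⁶)² = u¹², (u⁶)³ = u², (u⁶)⁴ = u⁸, (u⁶)⁵ = u¹⁴, (u⁶)⁶ = u⁴, (u⁶)⁷ = u¹⁰, (u⁶)⁸ = e.
So |⟨u⁶⟩| = ord(u⁶) = 8. With |G| = 32, by Lagrange [G : ⟨u⁶⟩] = 32/8 = 4.

Answer: 4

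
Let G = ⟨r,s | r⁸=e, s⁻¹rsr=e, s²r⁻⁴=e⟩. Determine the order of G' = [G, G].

G' = [G, G] is generated by all commutators. The generator-pair commutators are: [r, s] = r².
The subgroup they normally generate is {e, r², r⁴, r⁶}, of order 4.
Check: |G/G'| = 16/4 = 4 is the order of the abelianisation.

Answer: 4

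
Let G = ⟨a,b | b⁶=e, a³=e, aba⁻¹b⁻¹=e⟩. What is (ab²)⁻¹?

The order of (ab²) is 3 (smallest k with (ab²)ᵏ = e), so (ab²)⁻¹ = (ab²)² = a²b⁴.
Check: (ab²) · (a²b⁴) → (ab²) · a² = b²;   (b²) · b⁴ = e, giving e as required.

Answer: a²b⁴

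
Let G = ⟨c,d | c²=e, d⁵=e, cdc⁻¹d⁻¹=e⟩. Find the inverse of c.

The order of c is 2 (smallest k with cᵏ = e), so c⁻¹ = c¹ = c.
Check: c · c → c · c = e, giving e as required.

Answer: c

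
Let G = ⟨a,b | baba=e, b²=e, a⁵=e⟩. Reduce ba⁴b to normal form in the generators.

Multiply left to right, reducing at each step:
  b · a⁴ = ab
  (ab) · b = a

Answer: a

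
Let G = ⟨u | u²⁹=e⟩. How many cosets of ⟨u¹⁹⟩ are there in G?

First find ord(u¹⁹) by computing successive powers:
  (u¹⁹)¹ = u¹⁹, (u¹⁹)² = u⁹, (u¹⁹)³ = u²⁸, (u¹⁹)⁴ = u¹⁸, (u¹⁹)⁵ = u⁸, (u¹⁹)⁶ = u²⁷, (u¹⁹)⁷ = u¹⁷, (u¹⁹)⁸ = u⁷, (u¹⁹)⁹ = u²⁶, (u¹⁹)¹⁰ = u¹⁶, (u¹⁹)¹¹ = u⁶, (u¹⁹)¹² = u²⁵, (u¹⁹)¹³ = u¹⁵, (u¹⁹)¹⁴ = u⁵, (u¹⁹)¹⁵ = u²⁴, (u¹⁹)¹⁶ = u¹⁴, (u¹⁹)¹⁷ = u⁴, (u¹⁹)¹⁸ = u²³, (u¹⁹)¹⁹ = u¹³, (u¹⁹)²⁰ = u³, (u¹⁹)²¹ = u²², (u¹⁹)²² = u¹², (u¹⁹)²³ = u², (u¹⁹)²⁴ = u²¹, (u¹⁹)²⁵ = u¹¹, (u¹⁹)²⁶ = u, (u¹⁹)²⁷ = u²⁰, (u¹⁹)²⁸ = u¹⁰, (u¹⁹)²⁹ = e.
So |⟨u¹⁹⟩| = ord(u¹⁹) = 29. With |G| = 29, by Lagrange [G : ⟨u¹⁹⟩] = 29/29 = 1.

Answer: 1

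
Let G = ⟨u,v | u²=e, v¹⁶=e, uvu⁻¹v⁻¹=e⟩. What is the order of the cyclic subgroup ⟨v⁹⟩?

|⟨v⁹⟩| equals the order of v⁹. Compute successive powers until reaching e:
  (v⁹)¹ = v⁹, (v⁹)² = v², (v⁹)³ = v¹¹, (v⁹)⁴ = v⁴, (v⁹)⁵ = v¹³, (v⁹)⁶ = v⁶, (v⁹)⁷ = v¹⁵, (v⁹)⁸ = v⁸, (v⁹)⁹ = v, (v⁹)¹⁰ = v¹⁰, (v⁹)¹¹ = v³, (v⁹)¹² = v¹², (v⁹)¹³ = v⁵, (v⁹)¹⁴ = v¹⁴, (v⁹)¹⁵ = v⁷, (v⁹)¹⁶ = e.
The smallest positive k with (v⁹)ᵏ = e is 16, so |⟨v⁹⟩| = 16.

Answer: 16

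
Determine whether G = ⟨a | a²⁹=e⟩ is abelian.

G has a single generator, so G is cyclic and hence abelian.

Answer: Yes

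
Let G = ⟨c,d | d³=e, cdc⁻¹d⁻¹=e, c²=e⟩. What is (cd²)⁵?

Compute successive powers of (cd²), reducing at each step:
  (cd²)²: (cd²) · c = d²;   (d²) · d² = d
  (cd²)³: d · c = cd;   (cd) · d² = c
  (cd²)⁴: c · c = e;   e · d² = d²
  (cd²)⁵: (d²) · c = cd²;   (cd²) · d² = cd

Answer: cd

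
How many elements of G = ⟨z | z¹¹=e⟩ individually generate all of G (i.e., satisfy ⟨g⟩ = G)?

G is cyclic of order 11. An element generates G iff its order is 11, and a cyclic group of order 11 has exactly φ(11) = 10 such elements.

Answer: 10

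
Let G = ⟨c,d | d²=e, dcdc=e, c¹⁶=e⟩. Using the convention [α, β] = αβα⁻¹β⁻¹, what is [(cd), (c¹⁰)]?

[(cd), (c¹⁰)] = (cd)·(c¹⁰)·(cd)⁻¹·(c¹⁰)⁻¹.
  (cd) · (c¹⁰) = c⁷d
  (c⁷d) · (cd) = c⁶
  (c⁶) · (c⁶) = c¹²

Answer: c¹²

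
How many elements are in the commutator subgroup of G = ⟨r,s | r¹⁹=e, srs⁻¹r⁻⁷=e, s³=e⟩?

G' = [G, G] is generated by all commutators. The generator-pair commutators are: [r, s] = r¹³.
The subgroup they normally generate is {e, r, r², r³, r⁴, r⁵, r⁶, r⁷, r⁸, r⁹, r¹⁰, r¹¹, r¹², r¹³, r¹⁴, r¹⁵, r¹⁶, r¹⁷, r¹⁸}, of order 19.
Check: |G/G'| = 57/19 = 3 is the order of the abelianisation.

Answer: 19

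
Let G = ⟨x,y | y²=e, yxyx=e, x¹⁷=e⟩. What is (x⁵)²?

Compute successive powers of (x⁵), reducing at each step:
  (x⁵)²: (x⁵) · x⁵ = x¹⁰

Answer: x¹⁰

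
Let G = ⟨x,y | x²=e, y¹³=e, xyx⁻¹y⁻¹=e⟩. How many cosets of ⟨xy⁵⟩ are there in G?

First find ord(xy⁵) by computing successive powers:
  (xy⁵)¹ = xy⁵, (xy⁵)² = y¹⁰, (xy⁵)³ = xy², (xy⁵)⁴ = y⁷, (xy⁵)⁵ = xy¹², (xy⁵)⁶ = y⁴, (xy⁵)⁷ = xy⁹, (xy⁵)⁸ = y, (xy⁵)⁹ = xy⁶, (xy⁵)¹⁰ = y¹¹, (xy⁵)¹¹ = xy³, (xy⁵)¹² = y⁸, (xy⁵)¹³ = x, (xy⁵)¹⁴ = y⁵, (xy⁵)¹⁵ = xy¹⁰, (xy⁵)¹⁶ = y², (xy⁵)¹⁷ = xy⁷, (xy⁵)¹⁸ = y¹², (xy⁵)¹⁹ = xy⁴, (xy⁵)²⁰ = y⁹, (xy⁵)²¹ = xy, (xy⁵)²² = y⁶, (xy⁵)²³ = xy¹¹, (xy⁵)²⁴ = y³, (xy⁵)²⁵ = xy⁸, (xy⁵)²⁶ = e.
So |⟨xy⁵⟩| = ord(xy⁵) = 26. With |G| = 26, by Lagrange [G : ⟨xy⁵⟩] = 26/26 = 1.

Answer: 1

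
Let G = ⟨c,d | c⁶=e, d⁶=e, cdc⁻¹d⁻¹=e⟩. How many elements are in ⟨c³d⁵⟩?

|⟨c³d⁵⟩| equals the order of c³d⁵. Compute successive powers until reaching e:
  (c³d⁵)¹ = c³d⁵, (c³d⁵)² = d⁴, (c³d⁵)³ = c³d³, (c³d⁵)⁴ = d², (c³d⁵)⁵ = c³d, (c³d⁵)⁶ = e.
The smallest positive k with (c³d⁵)ᵏ = e is 6, so |⟨c³d⁵⟩| = 6.

Answer: 6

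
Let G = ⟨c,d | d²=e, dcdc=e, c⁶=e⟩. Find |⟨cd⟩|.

|⟨cd⟩| equals the order of cd. Compute successive powers until reaching e:
  (cd)¹ = cd, (cd)² = e.
The smallest positive k with (cd)ᵏ = e is 2, so |⟨cd⟩| = 2.

Answer: 2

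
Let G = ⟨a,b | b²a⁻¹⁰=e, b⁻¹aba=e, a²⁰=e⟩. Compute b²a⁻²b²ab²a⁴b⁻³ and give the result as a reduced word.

Multiply left to right, reducing at each step:
  (a¹⁰) · a⁻² = a⁸
  (a⁸) · b² = a¹⁸
  (a¹⁸) · a = a¹⁹
  (a¹⁹) · b² = a⁹
  (a⁹) · a⁴ = a¹³
  (a¹³) · b⁻³ = a³b⁻¹

Answer: a³b⁻¹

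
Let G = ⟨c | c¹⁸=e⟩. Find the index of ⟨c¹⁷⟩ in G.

First find ord(c¹⁷) by computing successive powers:
  (c¹⁷)¹ = c¹⁷, (c¹⁷)² = c¹⁶, (c¹⁷)³ = c¹⁵, (c¹⁷)⁴ = c¹⁴, (c¹⁷)⁵ = c¹³, (c¹⁷)⁶ = c¹², (c¹⁷)⁷ = c¹¹, (c¹⁷)⁸ = c¹⁰, (c¹⁷)⁹ = c⁹, (c¹⁷)¹⁰ = c⁸, (c¹⁷)¹¹ = c⁷, (c¹⁷)¹² = c⁶, (c¹⁷)¹³ = c⁵, (c¹⁷)¹⁴ = c⁴, (c¹⁷)¹⁵ = c³, (c¹⁷)¹⁶ = c², (c¹⁷)¹⁷ = c, (c¹⁷)¹⁸ = e.
So |⟨c¹⁷⟩| = ord(c¹⁷) = 18. With |G| = 18, by Lagrange [G : ⟨c¹⁷⟩] = 18/18 = 1.

Answer: 1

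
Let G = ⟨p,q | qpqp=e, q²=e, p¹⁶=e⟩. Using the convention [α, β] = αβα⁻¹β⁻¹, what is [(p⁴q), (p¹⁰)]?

[(p⁴q), (p¹⁰)] = (p⁴q)·(p¹⁰)·(p⁴q)⁻¹·(p¹⁰)⁻¹.
  (p⁴q) · (p¹⁰) = p¹⁰q
  (p¹⁰q) · (p⁴q) = p⁶
  (p⁶) · (p⁶) = p¹²

Answer: p¹²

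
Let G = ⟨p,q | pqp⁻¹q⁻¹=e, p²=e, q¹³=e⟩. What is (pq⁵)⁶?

Compute successive powers of (pq⁵), reducing at each step:
  (pq⁵)²: (pq⁵) · p = q⁵;   (q⁵) · q⁵ = q¹⁰
  (pq⁵)³: (q¹⁰) · p = pq¹⁰;   (pq¹⁰) · q⁵ = pq²
  (pq⁵)⁴: (pq²) · p = q²;   (q²) · q⁵ = q⁷
  (pq⁵)⁵: (q⁷) · p = pq⁷;   (pq⁷) · q⁵ = pq¹²
  (pq⁵)⁶: (pq¹²) · p = q¹²;   (q¹²) · q⁵ = q⁴

Answer: q⁴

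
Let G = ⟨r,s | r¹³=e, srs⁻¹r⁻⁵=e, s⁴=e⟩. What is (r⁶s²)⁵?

Compute successive powers of (r⁶s²), reducing at each step:
  (r⁶s²)²: (r⁶s²) · r⁶ = s²;   (s²) · s² = e
  (r⁶s²)³: e · r⁶ = r⁶;   (r⁶) · s² = r⁶s²
  (r⁶s²)⁴: (r⁶s²) · r⁶ = s²;   (s²) · s² = e
  (r⁶s²)⁵: e · r⁶ = r⁶;   (r⁶) · s² = r⁶s²

Answer: r⁶s²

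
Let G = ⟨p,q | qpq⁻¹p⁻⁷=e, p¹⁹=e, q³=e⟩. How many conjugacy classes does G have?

The conjugacy classes (representative and size) are:
  [e] (size 1), [p¹¹] (size 3), [p¹⁴] (size 3), [p⁶] (size 3), [p¹⁷] (size 3), [p¹²] (size 3), [p¹⁰] (size 3), [p²q] (size 19), [p¹⁸q²] (size 19).
Class equation: 1 + 3 + 3 + 3 + 3 + 3 + 3 + 19 + 19 = 57 = |G|. So G has 9 conjugacy classes.

Answer: 9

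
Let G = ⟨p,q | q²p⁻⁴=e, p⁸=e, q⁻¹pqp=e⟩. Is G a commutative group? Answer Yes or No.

p·q = pq but q·p = p³q⁻¹, so p·q ≠ q·p and G is not abelian.

Answer: No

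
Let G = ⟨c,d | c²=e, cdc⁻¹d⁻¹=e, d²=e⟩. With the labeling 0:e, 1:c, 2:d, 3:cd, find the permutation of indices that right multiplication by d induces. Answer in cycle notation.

(0 2)(1 3)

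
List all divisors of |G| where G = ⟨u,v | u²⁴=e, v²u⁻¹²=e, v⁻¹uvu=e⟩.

|G| = 48 = 2⁴ · 3. By Lagrange's theorem the order of any subgroup divides 48; the divisors of 48 are 1, 2, 3, 4, 6, 8, 12, 16, 24, 48.

Answer: 1, 2, 3, 4, 6, 8, 12, 16, 24, 48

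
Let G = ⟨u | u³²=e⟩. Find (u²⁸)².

Compute successive powers of (u²⁸), reducing at each step:
  (u²⁸)²: (u²⁸) · u²⁸ = u²⁴

Answer: u²⁴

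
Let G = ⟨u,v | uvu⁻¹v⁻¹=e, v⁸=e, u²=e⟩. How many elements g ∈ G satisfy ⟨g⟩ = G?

⟨g⟩ = G would require ord(g) = |G| = 16, but the maximum element order in G is 8 < 16. So G is not cyclic and no single element generates it: the count is 0.

Answer: 0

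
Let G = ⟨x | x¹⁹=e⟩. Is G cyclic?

|G| = 19. The element x has order 19 (its powers give 19 distinct elements), so ⟨x⟩ = G and G is cyclic.

Answer: Yes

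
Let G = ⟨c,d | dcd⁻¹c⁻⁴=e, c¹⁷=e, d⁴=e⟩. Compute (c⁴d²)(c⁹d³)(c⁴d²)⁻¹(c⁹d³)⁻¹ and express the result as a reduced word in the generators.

[(c⁴d²), (c⁹d³)] = (c⁴d²)·(c⁹d³)·(c⁴d²)⁻¹·(c⁹d³)⁻¹.
  (c⁴d²) · (c⁹d³) = c¹²d
  (c¹²d) · (c⁴d²) = c¹¹d³
  (c¹¹d³) · (c¹⁵d) = c²

Answer: c²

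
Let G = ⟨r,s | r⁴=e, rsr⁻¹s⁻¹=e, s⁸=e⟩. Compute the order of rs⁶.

Compute successive powers until reaching e:
  (rs⁶)¹ = rs⁶, (rs⁶)² = r²s⁴, (rs⁶)³ = r³s², (rs⁶)⁴ = e.
The smallest positive k with (rs⁶)ᵏ = e is 4.

Answer: 4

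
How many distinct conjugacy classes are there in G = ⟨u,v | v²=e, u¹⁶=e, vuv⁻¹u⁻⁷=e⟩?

The conjugacy classes (representative and size) are:
  [e] (size 1), [u] (size 2), [u¹⁴] (size 2), [u³] (size 2), [u⁴] (size 2), [u¹⁰] (size 2), [u⁸] (size 1), [u⁹] (size 2), [u¹¹] (size 2), [u¹⁰v] (size 8), [uv] (size 8).
Class equation: 1 + 2 + 2 + 2 + 2 + 2 + 1 + 2 + 2 + 8 + 8 = 32 = |G|. So G has 11 conjugacy classes.

Answer: 11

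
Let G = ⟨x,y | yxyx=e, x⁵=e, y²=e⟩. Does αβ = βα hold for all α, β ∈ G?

x·y = xy but y·x = x⁴y, so x·y ≠ y·x and G is not abelian.

Answer: No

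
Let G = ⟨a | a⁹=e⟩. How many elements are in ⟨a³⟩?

|⟨a³⟩| equals the order of a³. Compute successive powers until reaching e:
  (a³)¹ = a³, (a³)² = a⁶, (a³)³ = e.
The smallest positive k with (a³)ᵏ = e is 3, so |⟨a³⟩| = 3.

Answer: 3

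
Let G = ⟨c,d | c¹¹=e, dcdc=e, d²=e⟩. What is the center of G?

An element z ∈ Z(G) iff z commutes with every generator.
For example e is central: e·c = c = c·e; e·d = d = d·e.
Whereas c ∉ Z(G) since c·d = cd ≠ c¹⁰d = d·c.
Checking each of the 22 elements this way gives Z(G) = {e}, of order 1.

Answer: {e}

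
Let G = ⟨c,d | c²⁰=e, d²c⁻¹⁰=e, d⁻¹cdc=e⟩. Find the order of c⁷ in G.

Compute successive powers until reaching e:
  (c⁷)¹ = c⁷, (c⁷)² = c¹⁴, (c⁷)³ = c, (c⁷)⁴ = c⁸, (c⁷)⁵ = c¹⁵, (c⁷)⁶ = c², (c⁷)⁷ = c⁹, (c⁷)⁸ = c¹⁶, (c⁷)⁹ = c³, (c⁷)¹⁰ = c¹⁰, (c⁷)¹¹ = c¹⁷, (c⁷)¹² = c⁴, (c⁷)¹³ = c¹¹, (c⁷)¹⁴ = c¹⁸, (c⁷)¹⁵ = c⁵, (c⁷)¹⁶ = c¹², (c⁷)¹⁷ = c¹⁹, (c⁷)¹⁸ = c⁶, (c⁷)¹⁹ = c¹³, (c⁷)²⁰ = e.
The smallest positive k with (c⁷)ᵏ = e is 20.

Answer: 20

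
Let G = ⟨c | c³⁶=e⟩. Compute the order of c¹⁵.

Compute successive powers until reaching e:
  (c¹⁵)¹ = c¹⁵, (c¹⁵)² = c³⁰, (c¹⁵)³ = c⁹, (c¹⁵)⁴ = c²⁴, (c¹⁵)⁵ = c³, (c¹⁵)⁶ = c¹⁸, (c¹⁵)⁷ = c³³, (c¹⁵)⁸ = c¹², (c¹⁵)⁹ = c²⁷, (c¹⁵)¹⁰ = c⁶, (c¹⁵)¹¹ = c²¹, (c¹⁵)¹² = e.
The smallest positive k with (c¹⁵)ᵏ = e is 12.

Answer: 12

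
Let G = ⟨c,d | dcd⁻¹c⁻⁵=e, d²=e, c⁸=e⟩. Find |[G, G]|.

G' = [G, G] is generated by all commutators. The generator-pair commutators are: [c, d] = c⁴.
The subgroup they normally generate is {e, c⁴}, of order 2.
Check: |G/G'| = 16/2 = 8 is the order of the abelianisation.

Answer: 2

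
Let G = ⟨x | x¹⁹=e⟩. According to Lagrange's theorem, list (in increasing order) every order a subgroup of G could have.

|G| = 19 = 19. By Lagrange's theorem the order of any subgroup divides 19; the divisors of 19 are 1, 19.

Answer: 1, 19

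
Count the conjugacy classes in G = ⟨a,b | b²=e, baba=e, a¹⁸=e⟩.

The conjugacy classes (representative and size) are:
  [e] (size 1), [a] (size 2), [a²] (size 2), [a³] (size 2), [a¹⁴] (size 2), [a⁵] (size 2), [a¹²] (size 2), [a⁷] (size 2), [a¹⁰] (size 2), [a⁹] (size 1), [a¹⁰b] (size 9), [ab] (size 9).
Class equation: 1 + 2 + 2 + 2 + 2 + 2 + 2 + 2 + 2 + 1 + 9 + 9 = 36 = |G|. So G has 12 conjugacy classes.

Answer: 12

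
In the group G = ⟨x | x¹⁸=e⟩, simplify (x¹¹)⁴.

Compute successive powers of (x¹¹), reducing at each step:
  (x¹¹)²: (x¹¹) · x¹¹ = x⁴
  (x¹¹)³: (x⁴) · x¹¹ = x¹⁵
  (x¹¹)⁴: (x¹⁵) · x¹¹ = x⁸

Answer: x⁸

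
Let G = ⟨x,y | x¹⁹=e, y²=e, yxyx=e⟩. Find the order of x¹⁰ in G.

Compute successive powers until reaching e:
  (x¹⁰)¹ = x¹⁰, (x¹⁰)² = x, (x¹⁰)³ = x¹¹, (x¹⁰)⁴ = x², (x¹⁰)⁵ = x¹², (x¹⁰)⁶ = x³, (x¹⁰)⁷ = x¹³, (x¹⁰)⁸ = x⁴, (x¹⁰)⁹ = x¹⁴, (x¹⁰)¹⁰ = x⁵, (x¹⁰)¹¹ = x¹⁵, (x¹⁰)¹² = x⁶, (x¹⁰)¹³ = x¹⁶, (x¹⁰)¹⁴ = x⁷, (x¹⁰)¹⁵ = x¹⁷, (x¹⁰)¹⁶ = x⁸, (x¹⁰)¹⁷ = x¹⁸, (x¹⁰)¹⁸ = x⁹, (x¹⁰)¹⁹ = e.
The smallest positive k with (x¹⁰)ᵏ = e is 19.

Answer: 19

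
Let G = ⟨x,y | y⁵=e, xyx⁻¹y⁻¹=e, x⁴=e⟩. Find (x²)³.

Compute successive powers of (x²), reducing at each step:
  (x²)²: (x²) · x² = e
  (x²)³: e · x² = x²

Answer: x²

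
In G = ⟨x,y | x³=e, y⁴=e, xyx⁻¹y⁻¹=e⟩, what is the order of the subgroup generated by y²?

|⟨y²⟩| equals the order of y². Compute successive powers until reaching e:
  (y²)¹ = y², (y²)² = e.
The smallest positive k with (y²)ᵏ = e is 2, so |⟨y²⟩| = 2.

Answer: 2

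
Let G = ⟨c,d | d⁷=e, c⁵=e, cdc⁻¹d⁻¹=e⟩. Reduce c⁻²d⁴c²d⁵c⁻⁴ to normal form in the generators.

Multiply left to right, reducing at each step:
  (c³) · d⁴ = c³d⁴
  (c³d⁴) · c² = d⁴
  (d⁴) · d⁵ = d²
  (d²) · c⁻⁴ = cd²

Answer: cd²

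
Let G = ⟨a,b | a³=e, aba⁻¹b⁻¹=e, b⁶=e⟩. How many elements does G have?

Enumerate words in the generators, reducing via the relations: the distinct elements are
  {a, b, e, ab, a², b², b³, b⁴, b⁵, ab², ab³, ab⁴, ab⁵, a²b, a²b², a²b³, a²b⁴, a²b⁵}.
No further products give new elements, so |G| = 18.

Answer: 18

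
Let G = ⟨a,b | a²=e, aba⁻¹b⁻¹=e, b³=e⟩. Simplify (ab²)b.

Compute (ab²) · b by multiplying left to right and reducing via the relations at each step:
  (ab²) · b = a

Answer: a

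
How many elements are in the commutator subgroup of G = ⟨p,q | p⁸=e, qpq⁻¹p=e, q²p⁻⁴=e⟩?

G' = [G, G] is generated by all commutators. The generator-pair commutators are: [p, q] = p².
The subgroup they normally generate is {e, p², p⁴, p⁶}, of order 4.
Check: |G/G'| = 16/4 = 4 is the order of the abelianisation.

Answer: 4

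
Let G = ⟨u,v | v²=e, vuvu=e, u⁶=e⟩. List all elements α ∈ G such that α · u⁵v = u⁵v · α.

⟨u⁵v⟩ ⊆ C_G(u⁵v) since powers of u⁵v commute with u⁵v; so |C_G(u⁵v)| ≥ |⟨u⁵v⟩| = 2.
By orbit–stabilizer, |C_G(u⁵v)| = |G| / |conj. class of u⁵v| = 12 / 3 = 4.
The 4 elements commuting with u⁵v are {e, u³, u⁵v, u²v}.

Answer: {e, u³, u⁵v, u²v}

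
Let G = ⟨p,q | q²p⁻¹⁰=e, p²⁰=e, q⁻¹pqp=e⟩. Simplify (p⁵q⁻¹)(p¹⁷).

Compute (p⁵q⁻¹) · (p¹⁷) by multiplying left to right and reducing via the relations at each step:
  (p⁵q⁻¹) · p¹⁷ = p⁸q⁻¹

Answer: p⁸q⁻¹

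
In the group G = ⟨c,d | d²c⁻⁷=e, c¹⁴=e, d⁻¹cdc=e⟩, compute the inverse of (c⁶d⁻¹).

The order of (c⁶d⁻¹) is 4 (smallest k with (c⁶d⁻¹)ᵏ = e), so (c⁶d⁻¹)⁻¹ = (c⁶d⁻¹)³ = c⁶d.
Check: (c⁶d⁻¹) · (c⁶d) → (c⁶d⁻¹) · c⁶ = d⁻¹;   (d⁻¹) · d = e, giving e as required.

Answer: c⁶d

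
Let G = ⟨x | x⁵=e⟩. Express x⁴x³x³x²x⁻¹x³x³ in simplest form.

Multiply left to right, reducing at each step:
  (x⁴) · x³ = x²
  (x²) · x³ = e
  e · x² = x²
  (x²) · x⁻¹ = x
  x · x³ = x⁴
  (x⁴) · x³ = x²

Answer: x²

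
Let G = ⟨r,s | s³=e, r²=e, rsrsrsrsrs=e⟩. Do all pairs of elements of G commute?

r·s = rs but s·r = sr, so r·s ≠ s·r and G is not abelian.

Answer: No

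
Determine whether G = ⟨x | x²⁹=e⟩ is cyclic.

|G| = 29. The element x has order 29 (its powers give 29 distinct elements), so ⟨x⟩ = G and G is cyclic.

Answer: Yes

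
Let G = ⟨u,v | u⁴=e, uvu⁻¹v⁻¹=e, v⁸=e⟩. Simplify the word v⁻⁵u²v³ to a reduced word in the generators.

Multiply left to right, reducing at each step:
  (v³) · u² = u²v³
  (u²v³) · v³ = u²v⁶

Answer: u²v⁶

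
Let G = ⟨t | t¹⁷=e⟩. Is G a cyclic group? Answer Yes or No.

|G| = 17. The element t has order 17 (its powers give 17 distinct elements), so ⟨t⟩ = G and G is cyclic.

Answer: Yes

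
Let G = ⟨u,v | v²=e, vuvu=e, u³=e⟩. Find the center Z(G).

An element z ∈ Z(G) iff z commutes with every generator.
For example e is central: e·u = u = u·e; e·v = v = v·e.
Whereas u ∉ Z(G) since u·v = uv ≠ u²v = v·u.
Checking each of the 6 elements this way gives Z(G) = {e}, of order 1.

Answer: {e}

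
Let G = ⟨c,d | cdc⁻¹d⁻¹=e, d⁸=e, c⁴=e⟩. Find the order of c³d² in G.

Compute successive powers until reaching e:
  (c³d²)¹ = c³d², (c³d²)² = c²d⁴, (c³d²)³ = cd⁶, (c³d²)⁴ = e.
The smallest positive k with (c³d²)ᵏ = e is 4.

Answer: 4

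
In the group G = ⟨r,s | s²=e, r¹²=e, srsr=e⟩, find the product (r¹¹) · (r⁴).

Compute (r¹¹) · (r⁴) by multiplying left to right and reducing via the relations at each step:
  (r¹¹) · r⁴ = r³

Answer: r³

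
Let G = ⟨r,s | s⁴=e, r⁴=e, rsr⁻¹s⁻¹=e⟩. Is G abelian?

Each pair of generators commutes: r·s = rs = s·r. Since the generators pairwise commute, every element of G commutes with every other, so G is abelian.

Answer: Yes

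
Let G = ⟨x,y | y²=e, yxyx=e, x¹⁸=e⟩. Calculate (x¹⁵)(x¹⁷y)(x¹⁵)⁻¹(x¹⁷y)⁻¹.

[(x¹⁵), (x¹⁷y)] = (x¹⁵)·(x¹⁷y)·(x¹⁵)⁻¹·(x¹⁷y)⁻¹.
  (x¹⁵) · (x¹⁷y) = x¹⁴y
  (x¹⁴y) · (x³) = x¹¹y
  (x¹¹y) · (x¹⁷y) = x¹²

Answer: x¹²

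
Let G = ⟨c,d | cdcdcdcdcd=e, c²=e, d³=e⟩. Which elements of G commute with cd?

⟨cd⟩ ⊆ C_G(cd) since powers of cd commute with cd; so |C_G(cd)| ≥ |⟨cd⟩| = 5.
By orbit–stabilizer, |C_G(cd)| = |G| / |conj. class of cd| = 60 / 12 = 5.
The 5 elements commuting with cd are {e, cd, cdcd, d²cd²c, d²c}.

Answer: {e, cd, cdcd, d²cd²c, d²c}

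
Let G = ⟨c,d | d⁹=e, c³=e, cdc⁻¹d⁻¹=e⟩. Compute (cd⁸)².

Compute successive powers of (cd⁸), reducing at each step:
  (cd⁸)²: (cd⁸) · c = c²d⁸;   (c²d⁸) · d⁸ = c²d⁷

Answer: c²d⁷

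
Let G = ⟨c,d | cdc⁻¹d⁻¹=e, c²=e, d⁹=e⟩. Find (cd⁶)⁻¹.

The order of (cd⁶) is 6 (smallest k with (cd⁶)ᵏ = e), so (cd⁶)⁻¹ = (cd⁶)⁵ = cd³.
Check: (cd⁶) · (cd³) → (cd⁶) · c = d⁶;   (d⁶) · d³ = e, giving e as required.

Answer: cd³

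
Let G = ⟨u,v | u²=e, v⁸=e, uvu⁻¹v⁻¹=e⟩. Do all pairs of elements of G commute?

Each pair of generators commutes: u·v = uv = v·u. Since the generators pairwise commute, every element of G commutes with every other, so G is abelian.

Answer: Yes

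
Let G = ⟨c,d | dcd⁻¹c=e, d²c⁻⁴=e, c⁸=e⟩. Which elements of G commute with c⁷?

⟨c⁷⟩ ⊆ C_G(c⁷) since powers of c⁷ commute with c⁷; so |C_G(c⁷)| ≥ |⟨c⁷⟩| = 8.
By orbit–stabilizer, |C_G(c⁷)| = |G| / |conj. class of c⁷| = 16 / 2 = 8.
The 8 elements commuting with c⁷ are {e, c, c², c³, c⁴, c⁵, c⁶, c⁷}.

Answer: {e, c, c², c³, c⁴, c⁵, c⁶, c⁷}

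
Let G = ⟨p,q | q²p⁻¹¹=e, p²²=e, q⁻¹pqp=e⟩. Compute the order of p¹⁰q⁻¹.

Compute successive powers until reaching e:
  (p¹⁰q⁻¹)¹ = p¹⁰q⁻¹, (p¹⁰q⁻¹)² = p¹¹, (p¹⁰q⁻¹)³ = p¹⁰q, (p¹⁰q⁻¹)⁴ = e.
The smallest positive k with (p¹⁰q⁻¹)ᵏ = e is 4.

Answer: 4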